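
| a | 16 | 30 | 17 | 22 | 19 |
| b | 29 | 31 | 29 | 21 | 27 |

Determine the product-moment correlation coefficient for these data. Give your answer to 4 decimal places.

n = 5, Σa = 104, Σb = 137, Σa² = 2290, Σb² = 3813, Σab = 2862
nΣab − ΣaΣb = 14310 − 14248 = 62
nΣa² − (Σa)² = 11450 − 10816 = 634; nΣb² − (Σb)² = 19065 − 18769 = 296
r = 62 / √(634 × 296) = 62 / 433.2020 ≈ 0.1431

0.1431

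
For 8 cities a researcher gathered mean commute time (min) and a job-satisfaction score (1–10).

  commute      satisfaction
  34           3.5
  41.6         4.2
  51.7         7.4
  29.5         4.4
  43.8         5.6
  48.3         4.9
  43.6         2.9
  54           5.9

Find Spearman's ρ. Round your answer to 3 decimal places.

0.738

Rank commute: 2, 3, 7, 1, 5, 6, 4, 8
Rank satisfaction: 2, 3, 8, 4, 6, 5, 1, 7
d = rank(commute) − rank(satisfaction): 0, 0, -1, -3, -1, 1, 3, 1; Σd² = 22
ρ = 1 − 6Σd² / [n(n²−1)] = 1 − 6×22 / (8×63) = 1 − 132/504 ≈ 0.738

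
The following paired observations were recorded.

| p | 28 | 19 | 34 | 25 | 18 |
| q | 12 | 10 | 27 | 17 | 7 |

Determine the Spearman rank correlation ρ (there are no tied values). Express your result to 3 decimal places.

0.900

Rank p: 4, 2, 5, 3, 1
Rank q: 3, 2, 5, 4, 1
d = rank(p) − rank(q): 1, 0, 0, -1, 0; Σd² = 2
ρ = 1 − 6Σd² / [n(n²−1)] = 1 − 6×2 / (5×24) = 1 − 12/120 ≈ 0.900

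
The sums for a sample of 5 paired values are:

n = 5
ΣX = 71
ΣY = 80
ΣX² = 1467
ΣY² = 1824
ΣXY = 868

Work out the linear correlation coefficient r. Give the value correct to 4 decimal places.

-0.5364

r = (nΣXY − ΣXΣY) / √[(nΣX² − (ΣX)²)(nΣY² − (ΣY)²)]
Numerator: 5×868 − 71×80 = -1340
Denominator: √[(7335 − 5041)(9120 − 6400)] = √[2294 × 2720] = 2497.9351
r = -1340 / 2497.9351 ≈ -0.5364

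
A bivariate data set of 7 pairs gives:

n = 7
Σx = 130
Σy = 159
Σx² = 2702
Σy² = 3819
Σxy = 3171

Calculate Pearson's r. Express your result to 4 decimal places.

r = (nΣxy − ΣxΣy) / √[(nΣx² − (Σx)²)(nΣy² − (Σy)²)]
Numerator: 7×3171 − 130×159 = 1527
Denominator: √[(18914 − 16900)(26733 − 25281)] = √[2014 × 1452] = 1710.0667
r = 1527 / 1710.0667 ≈ 0.8929

0.8929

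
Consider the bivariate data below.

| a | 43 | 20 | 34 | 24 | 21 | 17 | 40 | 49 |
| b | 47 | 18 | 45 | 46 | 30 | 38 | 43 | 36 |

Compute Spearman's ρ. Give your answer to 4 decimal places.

0.4286

Rank a: 7, 2, 5, 4, 3, 1, 6, 8
Rank b: 8, 1, 6, 7, 2, 4, 5, 3
d = rank(a) − rank(b): -1, 1, -1, -3, 1, -3, 1, 5; Σd² = 48
ρ = 1 − 6Σd² / [n(n²−1)] = 1 − 6×48 / (8×63) = 1 − 288/504 ≈ 0.4286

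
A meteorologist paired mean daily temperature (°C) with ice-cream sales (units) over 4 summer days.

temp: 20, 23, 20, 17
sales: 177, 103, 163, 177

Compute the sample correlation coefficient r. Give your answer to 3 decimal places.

n = 4, Σx = 80, Σy = 620, Σx² = 1618, Σy² = 99836, Σxy = 12178
nΣxy − ΣxΣy = 48712 − 49600 = -888
nΣx² − (Σx)² = 6472 − 6400 = 72; nΣy² − (Σy)² = 399344 − 384400 = 14944
r = -888 / √(72 × 14944) = -888 / 1037.2888 ≈ -0.856

-0.856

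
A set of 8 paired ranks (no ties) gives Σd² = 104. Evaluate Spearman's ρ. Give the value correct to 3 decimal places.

ρ = 1 − 6Σd² / [n(n²−1)] = 1 − 6×104 / (8×63)
  = 1 − 624/504 = 1 − 1.2381 ≈ -0.238

-0.238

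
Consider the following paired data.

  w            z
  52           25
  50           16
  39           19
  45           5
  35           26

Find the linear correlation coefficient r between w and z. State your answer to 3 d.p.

-0.190

n = 5, Σw = 221, Σz = 91, Σw² = 9975, Σz² = 1943, Σwz = 3976
nΣwz − ΣwΣz = 19880 − 20111 = -231
nΣw² − (Σw)² = 49875 − 48841 = 1034; nΣz² − (Σz)² = 9715 − 8281 = 1434
r = -231 / √(1034 × 1434) = -231 / 1217.6847 ≈ -0.190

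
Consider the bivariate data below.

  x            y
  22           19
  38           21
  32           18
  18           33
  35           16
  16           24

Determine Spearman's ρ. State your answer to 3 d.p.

-0.600

Rank x: 3, 6, 4, 2, 5, 1
Rank y: 3, 4, 2, 6, 1, 5
d = rank(x) − rank(y): 0, 2, 2, -4, 4, -4; Σd² = 56
ρ = 1 − 6Σd² / [n(n²−1)] = 1 − 6×56 / (6×35) = 1 − 336/210 ≈ -0.600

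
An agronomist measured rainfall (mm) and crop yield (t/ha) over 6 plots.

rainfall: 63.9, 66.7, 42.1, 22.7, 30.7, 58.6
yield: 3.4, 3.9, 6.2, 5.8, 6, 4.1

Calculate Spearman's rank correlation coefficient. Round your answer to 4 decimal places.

-0.7143

Rank rainfall: 5, 6, 3, 1, 2, 4
Rank yield: 1, 2, 6, 4, 5, 3
d = rank(rainfall) − rank(yield): 4, 4, -3, -3, -3, 1; Σd² = 60
ρ = 1 − 6Σd² / [n(n²−1)] = 1 − 6×60 / (6×35) = 1 − 360/210 ≈ -0.7143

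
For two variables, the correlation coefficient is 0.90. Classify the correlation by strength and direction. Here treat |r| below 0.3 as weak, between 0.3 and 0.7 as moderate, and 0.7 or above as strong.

strong positive

r = 0.90 > 0 so the relationship is positive.
|r| = 0.90, which falls in the strong range.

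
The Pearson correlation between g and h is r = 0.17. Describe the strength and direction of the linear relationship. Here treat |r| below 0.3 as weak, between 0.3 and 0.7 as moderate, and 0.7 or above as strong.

r = 0.17 > 0 so the relationship is positive.
|r| = 0.17, which falls in the weak range.

weak positive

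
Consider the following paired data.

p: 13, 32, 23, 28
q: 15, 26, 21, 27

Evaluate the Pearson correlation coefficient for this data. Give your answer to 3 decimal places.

n = 4, Σp = 96, Σq = 89, Σp² = 2506, Σq² = 2071, Σpq = 2266
nΣpq − ΣpΣq = 9064 − 8544 = 520
nΣp² − (Σp)² = 10024 − 9216 = 808; nΣq² − (Σq)² = 8284 − 7921 = 363
r = 520 / √(808 × 363) = 520 / 541.5755 ≈ 0.960

0.960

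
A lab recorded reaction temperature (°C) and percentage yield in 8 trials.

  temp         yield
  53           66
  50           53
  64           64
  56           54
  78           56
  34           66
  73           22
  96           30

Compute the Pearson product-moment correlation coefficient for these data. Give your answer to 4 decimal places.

n = 8, Σx = 504, Σy = 411, Σx² = 34326, Σy² = 23053, Σxy = 24366
nΣxy − ΣxΣy = 194928 − 207144 = -12216
nΣx² − (Σx)² = 274608 − 254016 = 20592; nΣy² − (Σy)² = 184424 − 168921 = 15503
r = -12216 / √(20592 × 15503) = -12216 / 17867.2263 ≈ -0.6837

-0.6837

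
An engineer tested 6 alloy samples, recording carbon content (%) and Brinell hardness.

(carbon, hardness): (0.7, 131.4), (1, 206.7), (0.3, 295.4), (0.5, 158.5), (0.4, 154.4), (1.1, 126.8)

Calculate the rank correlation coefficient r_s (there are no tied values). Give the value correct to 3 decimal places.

Rank carbon: 4, 5, 1, 3, 2, 6
Rank hardness: 2, 5, 6, 4, 3, 1
d = rank(carbon) − rank(hardness): 2, 0, -5, -1, -1, 5; Σd² = 56
ρ = 1 − 6Σd² / [n(n²−1)] = 1 − 6×56 / (6×35) = 1 − 336/210 ≈ -0.600

-0.600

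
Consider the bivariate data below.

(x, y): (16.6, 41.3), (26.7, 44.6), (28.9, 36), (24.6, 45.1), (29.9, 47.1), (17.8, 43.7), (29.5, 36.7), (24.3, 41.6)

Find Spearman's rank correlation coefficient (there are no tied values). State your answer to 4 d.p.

Rank x: 1, 5, 6, 4, 8, 2, 7, 3
Rank y: 3, 6, 1, 7, 8, 5, 2, 4
d = rank(x) − rank(y): -2, -1, 5, -3, 0, -3, 5, -1; Σd² = 74
ρ = 1 − 6Σd² / [n(n²−1)] = 1 − 6×74 / (8×63) = 1 − 444/504 ≈ 0.1190

0.1190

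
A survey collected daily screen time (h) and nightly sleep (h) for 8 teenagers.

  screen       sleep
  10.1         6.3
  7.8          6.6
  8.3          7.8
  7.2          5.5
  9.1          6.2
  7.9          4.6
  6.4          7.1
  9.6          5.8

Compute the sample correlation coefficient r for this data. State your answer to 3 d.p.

n = 8, Σx = 66.4, Σy = 49.9, Σx² = 561.92, Σy² = 317.99, Σxy = 413.33
nΣxy − ΣxΣy = 3306.64 − 3313.36 = -6.72
nΣx² − (Σx)² = 4495.36 − 4408.96 = 86.4; nΣy² − (Σy)² = 2543.92 − 2490.01 = 53.91
r = -6.72 / √(86.4 × 53.91) = -6.72 / 68.2483 ≈ -0.098

-0.098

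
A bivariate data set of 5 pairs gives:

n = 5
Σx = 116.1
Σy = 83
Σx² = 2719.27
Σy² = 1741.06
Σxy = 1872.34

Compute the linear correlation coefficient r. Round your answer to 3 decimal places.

r = (nΣxy − ΣxΣy) / √[(nΣx² − (Σx)²)(nΣy² − (Σy)²)]
Numerator: 5×1872.34 − 116.1×83 = -274.6
Denominator: √[(13596.35 − 13479.21)(8705.3 − 6889)] = √[117.14 × 1816.3] = 461.2606
r = -274.6 / 461.2606 ≈ -0.595

-0.595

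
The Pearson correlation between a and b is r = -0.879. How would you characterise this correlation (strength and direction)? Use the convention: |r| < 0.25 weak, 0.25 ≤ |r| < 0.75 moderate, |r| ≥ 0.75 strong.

r = -0.879 < 0 so the relationship is negative.
|r| = 0.879, which falls in the strong range.

strong negative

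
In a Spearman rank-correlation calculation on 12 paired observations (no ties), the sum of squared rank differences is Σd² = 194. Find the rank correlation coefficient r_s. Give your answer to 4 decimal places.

0.3217

ρ = 1 − 6Σd² / [n(n²−1)] = 1 − 6×194 / (12×143)
  = 1 − 1164/1716 = 1 − 0.67832 ≈ 0.3217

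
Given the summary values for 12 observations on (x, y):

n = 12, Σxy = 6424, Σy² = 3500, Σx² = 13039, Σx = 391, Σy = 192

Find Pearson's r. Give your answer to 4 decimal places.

0.4697

r = (nΣxy − ΣxΣy) / √[(nΣx² − (Σx)²)(nΣy² − (Σy)²)]
Numerator: 12×6424 − 391×192 = 2016
Denominator: √[(156468 − 152881)(42000 − 36864)] = √[3587 × 5136] = 4292.1827
r = 2016 / 4292.1827 ≈ 0.4697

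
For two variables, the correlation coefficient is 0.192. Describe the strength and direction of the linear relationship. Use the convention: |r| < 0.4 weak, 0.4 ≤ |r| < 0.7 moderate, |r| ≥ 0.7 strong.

r = 0.192 > 0 so the relationship is positive.
|r| = 0.192, which falls in the weak range.

weak positive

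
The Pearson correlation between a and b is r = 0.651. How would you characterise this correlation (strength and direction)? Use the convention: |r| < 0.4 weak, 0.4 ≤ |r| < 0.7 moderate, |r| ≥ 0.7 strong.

r = 0.651 > 0 so the relationship is positive.
|r| = 0.651, which falls in the moderate range.

moderate positive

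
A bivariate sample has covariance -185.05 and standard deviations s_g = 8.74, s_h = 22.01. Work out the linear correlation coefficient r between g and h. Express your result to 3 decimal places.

-0.962

r = Cov(g,h) / (s_g · s_h) = -185.05 / (8.74 × 22.01)
  = -185.05 / 192.3674 ≈ -0.962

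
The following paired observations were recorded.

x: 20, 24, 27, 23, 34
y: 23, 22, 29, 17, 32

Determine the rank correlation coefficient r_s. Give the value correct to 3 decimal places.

Rank x: 1, 3, 4, 2, 5
Rank y: 3, 2, 4, 1, 5
d = rank(x) − rank(y): -2, 1, 0, 1, 0; Σd² = 6
ρ = 1 − 6Σd² / [n(n²−1)] = 1 − 6×6 / (5×24) = 1 − 36/120 ≈ 0.700

0.700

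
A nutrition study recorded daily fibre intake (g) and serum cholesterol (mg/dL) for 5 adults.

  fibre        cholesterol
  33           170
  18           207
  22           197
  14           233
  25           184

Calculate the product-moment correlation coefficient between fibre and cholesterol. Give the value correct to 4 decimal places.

-0.9635

n = 5, Σx = 112, Σy = 991, Σx² = 2718, Σy² = 198703, Σxy = 21532
nΣxy − ΣxΣy = 107660 − 110992 = -3332
nΣx² − (Σx)² = 13590 − 12544 = 1046; nΣy² − (Σy)² = 993515 − 982081 = 11434
r = -3332 / √(1046 × 11434) = -3332 / 3458.3181 ≈ -0.9635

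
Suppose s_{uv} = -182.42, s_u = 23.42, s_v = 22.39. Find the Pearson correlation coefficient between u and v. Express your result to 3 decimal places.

r = Cov(u,v) / (s_u · s_v) = -182.42 / (23.42 × 22.39)
  = -182.42 / 524.3738 ≈ -0.348

-0.348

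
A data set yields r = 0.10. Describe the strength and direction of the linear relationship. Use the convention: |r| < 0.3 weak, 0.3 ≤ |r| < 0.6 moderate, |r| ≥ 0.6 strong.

r = 0.10 > 0 so the relationship is positive.
|r| = 0.10, which falls in the weak range.

weak positive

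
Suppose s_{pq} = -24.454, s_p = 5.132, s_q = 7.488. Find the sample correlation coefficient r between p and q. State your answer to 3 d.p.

r = Cov(p,q) / (s_p · s_q) = -24.454 / (5.132 × 7.488)
  = -24.454 / 38.4284 ≈ -0.636

-0.636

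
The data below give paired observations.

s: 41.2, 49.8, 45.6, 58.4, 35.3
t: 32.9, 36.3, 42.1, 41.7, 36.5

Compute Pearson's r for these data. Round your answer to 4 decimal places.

0.5707

n = 5, Σs = 230.3, Σt = 189.5, Σs² = 10913.49, Σt² = 7243.65, Σst = 8806.71
nΣst − ΣsΣt = 44033.55 − 43641.85 = 391.7
nΣs² − (Σs)² = 54567.45 − 53038.09 = 1529.36; nΣt² − (Σt)² = 36218.25 − 35910.25 = 308
r = 391.7 / √(1529.36 × 308) = 391.7 / 686.3256 ≈ 0.5707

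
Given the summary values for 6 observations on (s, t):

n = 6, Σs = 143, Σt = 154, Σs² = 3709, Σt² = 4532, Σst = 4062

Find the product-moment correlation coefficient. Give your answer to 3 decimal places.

0.938

r = (nΣst − ΣsΣt) / √[(nΣs² − (Σs)²)(nΣt² − (Σt)²)]
Numerator: 6×4062 − 143×154 = 2350
Denominator: √[(22254 − 20449)(27192 − 23716)] = √[1805 × 3476] = 2504.8313
r = 2350 / 2504.8313 ≈ 0.938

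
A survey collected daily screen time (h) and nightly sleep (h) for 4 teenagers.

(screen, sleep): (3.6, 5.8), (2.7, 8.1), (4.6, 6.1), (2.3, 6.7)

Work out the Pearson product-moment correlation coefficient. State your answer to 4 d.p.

n = 4, Σx = 13.2, Σy = 26.7, Σx² = 46.7, Σy² = 181.35, Σxy = 86.22
nΣxy − ΣxΣy = 344.88 − 352.44 = -7.56
nΣx² − (Σx)² = 186.8 − 174.24 = 12.56; nΣy² − (Σy)² = 725.4 − 712.89 = 12.51
r = -7.56 / √(12.56 × 12.51) = -7.56 / 12.5350 ≈ -0.6031

-0.6031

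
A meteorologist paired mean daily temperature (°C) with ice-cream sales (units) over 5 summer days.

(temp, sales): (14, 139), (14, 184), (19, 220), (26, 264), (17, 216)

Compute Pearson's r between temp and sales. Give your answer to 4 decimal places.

n = 5, Σx = 90, Σy = 1023, Σx² = 1718, Σy² = 217929, Σxy = 19238
nΣxy − ΣxΣy = 96190 − 92070 = 4120
nΣx² − (Σx)² = 8590 − 8100 = 490; nΣy² − (Σy)² = 1089645 − 1046529 = 43116
r = 4120 / √(490 × 43116) = 4120 / 4596.3942 ≈ 0.8964

0.8964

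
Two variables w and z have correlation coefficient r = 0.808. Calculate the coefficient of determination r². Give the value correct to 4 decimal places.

0.6529

r² = (0.808)² = 0.6529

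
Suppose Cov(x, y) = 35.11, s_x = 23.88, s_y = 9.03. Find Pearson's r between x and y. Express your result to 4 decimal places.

0.1628

r = Cov(x,y) / (s_x · s_y) = 35.11 / (23.88 × 9.03)
  = 35.11 / 215.6364 ≈ 0.1628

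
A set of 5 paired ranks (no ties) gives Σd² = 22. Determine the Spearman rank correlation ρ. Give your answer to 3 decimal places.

-0.100

ρ = 1 − 6Σd² / [n(n²−1)] = 1 − 6×22 / (5×24)
  = 1 − 132/120 = 1 − 1.1000 ≈ -0.100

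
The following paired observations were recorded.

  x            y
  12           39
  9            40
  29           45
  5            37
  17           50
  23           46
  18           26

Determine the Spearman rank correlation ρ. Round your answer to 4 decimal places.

0.3929

Rank x: 3, 2, 7, 1, 4, 6, 5
Rank y: 3, 4, 5, 2, 7, 6, 1
d = rank(x) − rank(y): 0, -2, 2, -1, -3, 0, 4; Σd² = 34
ρ = 1 − 6Σd² / [n(n²−1)] = 1 − 6×34 / (7×48) = 1 − 204/336 ≈ 0.3929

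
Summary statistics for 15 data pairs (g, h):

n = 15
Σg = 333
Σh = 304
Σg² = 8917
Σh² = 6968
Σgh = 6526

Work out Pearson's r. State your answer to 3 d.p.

r = (nΣgh − ΣgΣh) / √[(nΣg² − (Σg)²)(nΣh² − (Σh)²)]
Numerator: 15×6526 − 333×304 = -3342
Denominator: √[(133755 − 110889)(104520 − 92416)] = √[22866 × 12104] = 16636.4078
r = -3342 / 16636.4078 ≈ -0.201

-0.201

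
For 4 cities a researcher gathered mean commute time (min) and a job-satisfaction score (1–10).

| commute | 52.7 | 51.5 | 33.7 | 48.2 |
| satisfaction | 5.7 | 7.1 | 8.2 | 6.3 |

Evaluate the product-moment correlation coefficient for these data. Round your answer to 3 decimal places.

-0.848

n = 4, Σx = 186.1, Σy = 27.3, Σx² = 8888.47, Σy² = 189.83, Σxy = 1246.04
nΣxy − ΣxΣy = 4984.16 − 5080.53 = -96.37
nΣx² − (Σx)² = 35553.88 − 34633.21 = 920.67; nΣy² − (Σy)² = 759.32 − 745.29 = 14.03
r = -96.37 / √(920.67 × 14.03) = -96.37 / 113.6530 ≈ -0.848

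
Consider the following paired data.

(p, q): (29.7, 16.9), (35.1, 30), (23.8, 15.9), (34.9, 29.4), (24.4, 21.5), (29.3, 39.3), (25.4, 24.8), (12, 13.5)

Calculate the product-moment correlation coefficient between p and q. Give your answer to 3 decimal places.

0.653

n = 8, Σp = 214.6, Σq = 191.3, Σp² = 6141.56, Σq² = 5106.81, Σpq = 5427.42
nΣpq − ΣpΣq = 43419.36 − 41052.98 = 2366.38
nΣp² − (Σp)² = 49132.48 − 46053.16 = 3079.32; nΣq² − (Σq)² = 40854.48 − 36595.69 = 4258.79
r = 2366.38 / √(3079.32 × 4258.79) = 2366.38 / 3621.3502 ≈ 0.653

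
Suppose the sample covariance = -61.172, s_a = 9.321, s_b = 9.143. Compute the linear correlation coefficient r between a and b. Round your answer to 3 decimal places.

r = Cov(a,b) / (s_a · s_b) = -61.172 / (9.321 × 9.143)
  = -61.172 / 85.2219 ≈ -0.718

-0.718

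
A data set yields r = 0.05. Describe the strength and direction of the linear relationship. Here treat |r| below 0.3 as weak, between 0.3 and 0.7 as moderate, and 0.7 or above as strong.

weak positive

r = 0.05 > 0 so the relationship is positive.
|r| = 0.05, which falls in the weak range.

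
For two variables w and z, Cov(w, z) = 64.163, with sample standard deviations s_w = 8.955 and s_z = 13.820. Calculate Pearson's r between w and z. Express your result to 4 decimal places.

r = Cov(w,z) / (s_w · s_z) = 64.163 / (8.955 × 13.820)
  = 64.163 / 123.7581 ≈ 0.5185

0.5185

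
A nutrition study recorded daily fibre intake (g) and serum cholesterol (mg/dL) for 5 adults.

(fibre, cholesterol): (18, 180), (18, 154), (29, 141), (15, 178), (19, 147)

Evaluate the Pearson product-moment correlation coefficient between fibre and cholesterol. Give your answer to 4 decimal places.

n = 5, Σx = 99, Σy = 800, Σx² = 2075, Σy² = 129290, Σxy = 15564
nΣxy − ΣxΣy = 77820 − 79200 = -1380
nΣx² − (Σx)² = 10375 − 9801 = 574; nΣy² − (Σy)² = 646450 − 640000 = 6450
r = -1380 / √(574 × 6450) = -1380 / 1924.1362 ≈ -0.7172

-0.7172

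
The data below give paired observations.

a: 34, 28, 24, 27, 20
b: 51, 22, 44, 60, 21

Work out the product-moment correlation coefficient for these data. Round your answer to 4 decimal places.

0.4953

n = 5, Σa = 133, Σb = 198, Σa² = 3645, Σb² = 9062, Σab = 5446
nΣab − ΣaΣb = 27230 − 26334 = 896
nΣa² − (Σa)² = 18225 − 17689 = 536; nΣb² − (Σb)² = 45310 − 39204 = 6106
r = 896 / √(536 × 6106) = 896 / 1809.0926 ≈ 0.4953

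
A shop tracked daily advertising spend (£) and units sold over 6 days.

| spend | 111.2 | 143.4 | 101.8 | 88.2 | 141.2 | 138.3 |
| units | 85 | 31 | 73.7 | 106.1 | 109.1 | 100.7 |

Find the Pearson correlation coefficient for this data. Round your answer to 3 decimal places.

-0.269

n = 6, Σx = 724.1, Σy = 505.6, Σx² = 90135.81, Σy² = 46918.2, Σxy = 60089.81
nΣxy − ΣxΣy = 360538.86 − 366104.96 = -5566.1
nΣx² − (Σx)² = 540814.86 − 524320.81 = 16494.05; nΣy² − (Σy)² = 281509.2 − 255631.36 = 25877.84
r = -5566.1 / √(16494.05 × 25877.84) = -5566.1 / 20659.8738 ≈ -0.269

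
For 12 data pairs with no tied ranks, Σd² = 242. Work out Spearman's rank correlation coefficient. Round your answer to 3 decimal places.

0.154

ρ = 1 − 6Σd² / [n(n²−1)] = 1 − 6×242 / (12×143)
  = 1 − 1452/1716 = 1 − 0.8462 ≈ 0.154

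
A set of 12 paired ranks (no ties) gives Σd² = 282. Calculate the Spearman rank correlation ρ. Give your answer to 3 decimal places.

ρ = 1 − 6Σd² / [n(n²−1)] = 1 − 6×282 / (12×143)
  = 1 − 1692/1716 = 1 − 0.9860 ≈ 0.014

0.014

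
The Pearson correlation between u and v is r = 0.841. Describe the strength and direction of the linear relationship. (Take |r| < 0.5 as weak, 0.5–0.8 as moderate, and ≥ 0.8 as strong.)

r = 0.841 > 0 so the relationship is positive.
|r| = 0.841, which falls in the strong range.

strong positive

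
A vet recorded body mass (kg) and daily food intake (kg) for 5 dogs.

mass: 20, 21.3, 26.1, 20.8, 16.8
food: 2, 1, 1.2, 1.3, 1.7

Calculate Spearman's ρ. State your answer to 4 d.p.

Rank mass: 2, 4, 5, 3, 1
Rank food: 5, 1, 2, 3, 4
d = rank(mass) − rank(food): -3, 3, 3, 0, -3; Σd² = 36
ρ = 1 − 6Σd² / [n(n²−1)] = 1 − 6×36 / (5×24) = 1 − 216/120 ≈ -0.8000

-0.8000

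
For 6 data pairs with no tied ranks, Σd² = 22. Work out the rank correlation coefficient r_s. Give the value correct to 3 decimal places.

0.371

ρ = 1 − 6Σd² / [n(n²−1)] = 1 − 6×22 / (6×35)
  = 1 − 132/210 = 1 − 0.6286 ≈ 0.371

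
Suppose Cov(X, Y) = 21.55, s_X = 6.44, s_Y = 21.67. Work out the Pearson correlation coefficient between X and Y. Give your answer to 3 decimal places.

r = Cov(X,Y) / (s_X · s_Y) = 21.55 / (6.44 × 21.67)
  = 21.55 / 139.5548 ≈ 0.154

0.154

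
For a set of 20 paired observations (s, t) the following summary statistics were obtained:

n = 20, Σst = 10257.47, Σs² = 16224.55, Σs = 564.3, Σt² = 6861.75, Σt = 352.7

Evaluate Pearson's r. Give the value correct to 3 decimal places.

0.694

r = (nΣst − ΣsΣt) / √[(nΣs² − (Σs)²)(nΣt² − (Σt)²)]
Numerator: 20×10257.47 − 564.3×352.7 = 6120.79
Denominator: √[(324491 − 318434.49)(137235 − 124397.29)] = √[6056.51 × 12837.71] = 8817.6935
r = 6120.79 / 8817.6935 ≈ 0.694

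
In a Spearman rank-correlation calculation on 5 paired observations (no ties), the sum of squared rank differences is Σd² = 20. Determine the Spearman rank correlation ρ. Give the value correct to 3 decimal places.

0.000

ρ = 1 − 6Σd² / [n(n²−1)] = 1 − 6×20 / (5×24)
  = 1 − 120/120 = 1 − 1.0000 ≈ 0.000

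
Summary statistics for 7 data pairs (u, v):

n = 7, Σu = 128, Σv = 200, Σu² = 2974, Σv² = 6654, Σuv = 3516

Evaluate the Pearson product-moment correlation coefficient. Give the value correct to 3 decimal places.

r = (nΣuv − ΣuΣv) / √[(nΣu² − (Σu)²)(nΣv² − (Σv)²)]
Numerator: 7×3516 − 128×200 = -988
Denominator: √[(20818 − 16384)(46578 − 40000)] = √[4434 × 6578] = 5400.6344
r = -988 / 5400.6344 ≈ -0.183

-0.183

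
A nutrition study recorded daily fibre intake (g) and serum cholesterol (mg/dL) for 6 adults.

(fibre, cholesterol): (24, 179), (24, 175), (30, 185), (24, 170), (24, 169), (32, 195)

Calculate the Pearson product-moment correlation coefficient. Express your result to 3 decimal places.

n = 6, Σx = 158, Σy = 1073, Σx² = 4228, Σy² = 192377, Σxy = 28422
nΣxy − ΣxΣy = 170532 − 169534 = 998
nΣx² − (Σx)² = 25368 − 24964 = 404; nΣy² − (Σy)² = 1154262 − 1151329 = 2933
r = 998 / √(404 × 2933) = 998 / 1088.5458 ≈ 0.917

0.917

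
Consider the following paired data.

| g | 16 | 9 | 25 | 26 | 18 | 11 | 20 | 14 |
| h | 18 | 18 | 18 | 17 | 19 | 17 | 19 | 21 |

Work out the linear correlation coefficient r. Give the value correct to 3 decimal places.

-0.163

n = 8, Σg = 139, Σh = 147, Σg² = 2679, Σh² = 2713, Σgh = 2545
nΣgh − ΣgΣh = 20360 − 20433 = -73
nΣg² − (Σg)² = 21432 − 19321 = 2111; nΣh² − (Σh)² = 21704 − 21609 = 95
r = -73 / √(2111 × 95) = -73 / 447.8225 ≈ -0.163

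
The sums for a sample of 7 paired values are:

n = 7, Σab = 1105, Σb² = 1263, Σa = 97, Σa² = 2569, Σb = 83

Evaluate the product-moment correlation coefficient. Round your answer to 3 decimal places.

-0.077

r = (nΣab − ΣaΣb) / √[(nΣa² − (Σa)²)(nΣb² − (Σb)²)]
Numerator: 7×1105 − 97×83 = -316
Denominator: √[(17983 − 9409)(8841 − 6889)] = √[8574 × 1952] = 4091.0204
r = -316 / 4091.0204 ≈ -0.077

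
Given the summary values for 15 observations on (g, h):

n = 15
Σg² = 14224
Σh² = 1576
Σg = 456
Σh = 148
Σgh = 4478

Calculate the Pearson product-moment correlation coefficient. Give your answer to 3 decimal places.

r = (nΣgh − ΣgΣh) / √[(nΣg² − (Σg)²)(nΣh² − (Σh)²)]
Numerator: 15×4478 − 456×148 = -318
Denominator: √[(213360 − 207936)(23640 − 21904)] = √[5424 × 1736] = 3068.5606
r = -318 / 3068.5606 ≈ -0.104

-0.104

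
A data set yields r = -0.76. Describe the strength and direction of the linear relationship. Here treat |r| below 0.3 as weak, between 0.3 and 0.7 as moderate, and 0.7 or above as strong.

r = -0.76 < 0 so the relationship is negative.
|r| = 0.76, which falls in the strong range.

strong negative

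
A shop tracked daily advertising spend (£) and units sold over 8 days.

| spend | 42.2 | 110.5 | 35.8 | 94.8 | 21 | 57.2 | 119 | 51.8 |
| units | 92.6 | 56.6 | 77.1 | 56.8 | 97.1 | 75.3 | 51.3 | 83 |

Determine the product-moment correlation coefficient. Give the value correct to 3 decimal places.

-0.946

n = 8, Σx = 532.3, Σy = 589.8, Σx² = 44816.85, Σy² = 45568.16, Σxy = 35057.2
nΣxy − ΣxΣy = 280457.6 − 313950.54 = -33492.94
nΣx² − (Σx)² = 358534.8 − 283343.29 = 75191.51; nΣy² − (Σy)² = 364545.28 − 347864.04 = 16681.24
r = -33492.94 / √(75191.51 × 16681.24) = -33492.94 / 35415.9233 ≈ -0.946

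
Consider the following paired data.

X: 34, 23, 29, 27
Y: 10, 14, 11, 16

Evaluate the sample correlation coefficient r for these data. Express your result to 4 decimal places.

n = 4, ΣX = 113, ΣY = 51, ΣX² = 3255, ΣY² = 673, ΣXY = 1413
nΣXY − ΣXΣY = 5652 − 5763 = -111
nΣX² − (ΣX)² = 13020 − 12769 = 251; nΣY² − (ΣY)² = 2692 − 2601 = 91
r = -111 / √(251 × 91) = -111 / 151.1324 ≈ -0.7345

-0.7345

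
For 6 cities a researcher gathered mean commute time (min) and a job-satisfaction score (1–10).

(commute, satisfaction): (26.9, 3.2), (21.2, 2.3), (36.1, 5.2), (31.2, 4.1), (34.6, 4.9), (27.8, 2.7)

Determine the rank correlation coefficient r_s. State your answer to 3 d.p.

0.943

Rank commute: 2, 1, 6, 4, 5, 3
Rank satisfaction: 3, 1, 6, 4, 5, 2
d = rank(commute) − rank(satisfaction): -1, 0, 0, 0, 0, 1; Σd² = 2
ρ = 1 − 6Σd² / [n(n²−1)] = 1 − 6×2 / (6×35) = 1 − 12/210 ≈ 0.943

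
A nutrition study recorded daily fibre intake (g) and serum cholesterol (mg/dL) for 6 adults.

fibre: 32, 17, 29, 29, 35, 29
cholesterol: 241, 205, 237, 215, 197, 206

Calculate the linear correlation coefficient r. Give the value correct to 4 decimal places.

n = 6, Σx = 171, Σy = 1301, Σx² = 5061, Σy² = 283745, Σxy = 37174
nΣxy − ΣxΣy = 223044 − 222471 = 573
nΣx² − (Σx)² = 30366 − 29241 = 1125; nΣy² − (Σy)² = 1702470 − 1692601 = 9869
r = 573 / √(1125 × 9869) = 573 / 3332.0602 ≈ 0.1720

0.1720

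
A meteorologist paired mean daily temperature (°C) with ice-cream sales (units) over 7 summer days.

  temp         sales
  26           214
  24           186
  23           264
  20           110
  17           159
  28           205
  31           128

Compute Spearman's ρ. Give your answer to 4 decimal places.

0.1429

Rank temp: 5, 4, 3, 2, 1, 6, 7
Rank sales: 6, 4, 7, 1, 3, 5, 2
d = rank(temp) − rank(sales): -1, 0, -4, 1, -2, 1, 5; Σd² = 48
ρ = 1 − 6Σd² / [n(n²−1)] = 1 − 6×48 / (7×48) = 1 − 288/336 ≈ 0.1429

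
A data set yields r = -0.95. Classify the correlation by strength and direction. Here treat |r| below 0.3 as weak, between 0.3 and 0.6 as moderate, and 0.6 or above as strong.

strong negative

r = -0.95 < 0 so the relationship is negative.
|r| = 0.95, which falls in the strong range.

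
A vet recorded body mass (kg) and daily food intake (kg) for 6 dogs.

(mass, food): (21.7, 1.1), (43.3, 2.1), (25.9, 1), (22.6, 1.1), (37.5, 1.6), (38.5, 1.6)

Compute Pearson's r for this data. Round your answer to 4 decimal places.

0.9454

n = 6, Σx = 189.5, Σy = 8.5, Σx² = 6415.85, Σy² = 12.95, Σxy = 287.16
nΣxy − ΣxΣy = 1722.96 − 1610.75 = 112.21
nΣx² − (Σx)² = 38495.1 − 35910.25 = 2584.85; nΣy² − (Σy)² = 77.7 − 72.25 = 5.45
r = 112.21 / √(2584.85 × 5.45) = 112.21 / 118.6905 ≈ 0.9454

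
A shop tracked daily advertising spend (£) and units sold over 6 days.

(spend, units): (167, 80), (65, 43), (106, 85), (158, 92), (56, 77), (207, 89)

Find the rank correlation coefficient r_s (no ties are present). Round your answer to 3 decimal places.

0.657

Rank spend: 5, 2, 3, 4, 1, 6
Rank units: 3, 1, 4, 6, 2, 5
d = rank(spend) − rank(units): 2, 1, -1, -2, -1, 1; Σd² = 12
ρ = 1 − 6Σd² / [n(n²−1)] = 1 − 6×12 / (6×35) = 1 − 72/210 ≈ 0.657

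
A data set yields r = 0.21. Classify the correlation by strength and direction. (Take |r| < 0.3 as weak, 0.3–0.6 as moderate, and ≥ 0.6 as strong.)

r = 0.21 > 0 so the relationship is positive.
|r| = 0.21, which falls in the weak range.

weak positive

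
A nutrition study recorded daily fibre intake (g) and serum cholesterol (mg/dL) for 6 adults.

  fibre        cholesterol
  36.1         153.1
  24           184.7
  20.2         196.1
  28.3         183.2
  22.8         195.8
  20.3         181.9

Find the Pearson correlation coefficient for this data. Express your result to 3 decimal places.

n = 6, Σx = 151.7, Σy = 1094.8, Σx² = 4020.07, Σy² = 200996.4, Σxy = 27262.3
nΣxy − ΣxΣy = 163573.8 − 166081.16 = -2507.36
nΣx² − (Σx)² = 24120.42 − 23012.89 = 1107.53; nΣy² − (Σy)² = 1205978.4 − 1198587.04 = 7391.36
r = -2507.36 / √(1107.53 × 7391.36) = -2507.36 / 2861.1454 ≈ -0.876

-0.876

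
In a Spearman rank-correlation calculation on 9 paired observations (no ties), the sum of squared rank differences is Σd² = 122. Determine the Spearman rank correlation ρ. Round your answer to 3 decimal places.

-0.017

ρ = 1 − 6Σd² / [n(n²−1)] = 1 − 6×122 / (9×80)
  = 1 − 732/720 = 1 − 1.0167 ≈ -0.017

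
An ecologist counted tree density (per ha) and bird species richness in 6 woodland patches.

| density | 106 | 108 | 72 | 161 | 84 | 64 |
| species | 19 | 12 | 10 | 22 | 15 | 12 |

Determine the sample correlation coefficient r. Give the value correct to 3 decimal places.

n = 6, Σx = 595, Σy = 90, Σx² = 65157, Σy² = 1458, Σxy = 9600
nΣxy − ΣxΣy = 57600 − 53550 = 4050
nΣx² − (Σx)² = 390942 − 354025 = 36917; nΣy² − (Σy)² = 8748 − 8100 = 648
r = 4050 / √(36917 × 648) = 4050 / 4891.0342 ≈ 0.828

0.828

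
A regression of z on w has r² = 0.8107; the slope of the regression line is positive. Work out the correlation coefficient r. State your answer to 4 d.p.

|r| = √0.8107 = 0.9004
The association is positive, so r = 0.9004.

0.9004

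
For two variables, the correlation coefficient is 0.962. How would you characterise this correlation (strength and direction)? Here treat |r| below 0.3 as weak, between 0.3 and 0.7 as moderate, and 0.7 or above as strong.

strong positive

r = 0.962 > 0 so the relationship is positive.
|r| = 0.962, which falls in the strong range.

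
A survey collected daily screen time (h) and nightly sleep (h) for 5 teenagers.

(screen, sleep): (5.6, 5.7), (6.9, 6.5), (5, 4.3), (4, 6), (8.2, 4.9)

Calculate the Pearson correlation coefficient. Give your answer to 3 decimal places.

n = 5, Σx = 29.7, Σy = 27.4, Σx² = 187.21, Σy² = 153.24, Σxy = 162.45
nΣxy − ΣxΣy = 812.25 − 813.78 = -1.53
nΣx² − (Σx)² = 936.05 − 882.09 = 53.96; nΣy² − (Σy)² = 766.2 − 750.76 = 15.44
r = -1.53 / √(53.96 × 15.44) = -1.53 / 28.8642 ≈ -0.053

-0.053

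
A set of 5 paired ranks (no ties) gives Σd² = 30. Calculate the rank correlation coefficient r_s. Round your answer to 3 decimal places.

ρ = 1 − 6Σd² / [n(n²−1)] = 1 − 6×30 / (5×24)
  = 1 − 180/120 = 1 − 1.5000 ≈ -0.500

-0.500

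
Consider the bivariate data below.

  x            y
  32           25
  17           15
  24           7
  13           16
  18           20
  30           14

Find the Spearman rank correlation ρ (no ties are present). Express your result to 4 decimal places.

0.0857

Rank x: 6, 2, 4, 1, 3, 5
Rank y: 6, 3, 1, 4, 5, 2
d = rank(x) − rank(y): 0, -1, 3, -3, -2, 3; Σd² = 32
ρ = 1 − 6Σd² / [n(n²−1)] = 1 − 6×32 / (6×35) = 1 − 192/210 ≈ 0.0857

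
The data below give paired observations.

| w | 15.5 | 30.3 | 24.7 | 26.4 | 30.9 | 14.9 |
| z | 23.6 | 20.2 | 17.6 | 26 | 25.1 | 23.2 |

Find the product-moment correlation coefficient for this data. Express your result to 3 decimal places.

-0.064

n = 6, Σw = 142.7, Σz = 135.7, Σw² = 3642.21, Σz² = 3119.01, Σwz = 3220.25
nΣwz − ΣwΣz = 19321.5 − 19364.39 = -42.89
nΣw² − (Σw)² = 21853.26 − 20363.29 = 1489.97; nΣz² − (Σz)² = 18714.06 − 18414.49 = 299.57
r = -42.89 / √(1489.97 × 299.57) = -42.89 / 668.0945 ≈ -0.064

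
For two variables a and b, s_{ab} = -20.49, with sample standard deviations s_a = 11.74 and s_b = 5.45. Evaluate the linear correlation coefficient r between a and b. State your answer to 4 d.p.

r = Cov(a,b) / (s_a · s_b) = -20.49 / (11.74 × 5.45)
  = -20.49 / 63.9830 ≈ -0.3202

-0.3202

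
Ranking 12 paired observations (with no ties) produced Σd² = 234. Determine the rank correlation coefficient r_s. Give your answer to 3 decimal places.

ρ = 1 − 6Σd² / [n(n²−1)] = 1 − 6×234 / (12×143)
  = 1 − 1404/1716 = 1 − 0.8182 ≈ 0.182

0.182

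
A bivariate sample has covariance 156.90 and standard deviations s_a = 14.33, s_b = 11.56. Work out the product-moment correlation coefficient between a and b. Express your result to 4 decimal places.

r = Cov(a,b) / (s_a · s_b) = 156.90 / (14.33 × 11.56)
  = 156.90 / 165.6548 ≈ 0.9472

0.9472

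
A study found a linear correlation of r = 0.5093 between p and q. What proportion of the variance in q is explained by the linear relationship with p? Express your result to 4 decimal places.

0.2594

r² = (0.5093)² = 0.2594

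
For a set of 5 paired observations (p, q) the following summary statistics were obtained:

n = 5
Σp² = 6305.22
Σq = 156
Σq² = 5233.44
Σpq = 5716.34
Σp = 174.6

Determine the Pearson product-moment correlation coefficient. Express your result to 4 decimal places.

0.9735

r = (nΣpq − ΣpΣq) / √[(nΣp² − (Σp)²)(nΣq² − (Σq)²)]
Numerator: 5×5716.34 − 174.6×156 = 1344.1
Denominator: √[(31526.1 − 30485.16)(26167.2 − 24336)] = √[1040.94 × 1831.2] = 1380.6409
r = 1344.1 / 1380.6409 ≈ 0.9735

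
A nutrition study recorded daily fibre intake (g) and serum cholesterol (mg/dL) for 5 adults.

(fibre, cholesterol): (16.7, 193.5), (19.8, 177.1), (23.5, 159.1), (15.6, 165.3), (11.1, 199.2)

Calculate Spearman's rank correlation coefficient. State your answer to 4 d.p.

Rank fibre: 3, 4, 5, 2, 1
Rank cholesterol: 4, 3, 1, 2, 5
d = rank(fibre) − rank(cholesterol): -1, 1, 4, 0, -4; Σd² = 34
ρ = 1 − 6Σd² / [n(n²−1)] = 1 − 6×34 / (5×24) = 1 − 204/120 ≈ -0.7000

-0.7000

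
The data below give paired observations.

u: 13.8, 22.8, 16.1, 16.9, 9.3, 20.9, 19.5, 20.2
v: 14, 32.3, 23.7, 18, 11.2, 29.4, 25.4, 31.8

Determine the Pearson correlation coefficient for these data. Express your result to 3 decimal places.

0.937

n = 8, Σu = 139.5, Σv = 185.8, Σu² = 2566.69, Σv² = 4771.18, Σuv = 3471.69
nΣuv − ΣuΣv = 27773.52 − 25919.1 = 1854.42
nΣu² − (Σu)² = 20533.52 − 19460.25 = 1073.27; nΣv² − (Σv)² = 38169.44 − 34521.64 = 3647.8
r = 1854.42 / √(1073.27 × 3647.8) = 1854.42 / 1978.6547 ≈ 0.937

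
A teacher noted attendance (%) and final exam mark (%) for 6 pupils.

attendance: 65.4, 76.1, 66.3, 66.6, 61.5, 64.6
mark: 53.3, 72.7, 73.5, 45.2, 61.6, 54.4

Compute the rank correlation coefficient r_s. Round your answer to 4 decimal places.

Rank attendance: 3, 6, 4, 5, 1, 2
Rank mark: 2, 5, 6, 1, 4, 3
d = rank(attendance) − rank(mark): 1, 1, -2, 4, -3, -1; Σd² = 32
ρ = 1 − 6Σd² / [n(n²−1)] = 1 − 6×32 / (6×35) = 1 − 192/210 ≈ 0.0857

0.0857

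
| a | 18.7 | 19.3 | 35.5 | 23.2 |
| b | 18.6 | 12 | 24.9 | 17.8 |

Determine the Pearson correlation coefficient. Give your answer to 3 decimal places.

n = 4, Σa = 96.7, Σb = 73.3, Σa² = 2520.67, Σb² = 1426.81, Σab = 1876.33
nΣab − ΣaΣb = 7505.32 − 7088.11 = 417.21
nΣa² − (Σa)² = 10082.68 − 9350.89 = 731.79; nΣb² − (Σb)² = 5707.24 − 5372.89 = 334.35
r = 417.21 / √(731.79 × 334.35) = 417.21 / 494.6453 ≈ 0.843

0.843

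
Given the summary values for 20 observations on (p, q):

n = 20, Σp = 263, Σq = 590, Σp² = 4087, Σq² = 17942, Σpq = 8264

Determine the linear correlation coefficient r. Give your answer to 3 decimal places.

r = (nΣpq − ΣpΣq) / √[(nΣp² − (Σp)²)(nΣq² − (Σq)²)]
Numerator: 20×8264 − 263×590 = 10110
Denominator: √[(81740 − 69169)(358840 − 348100)] = √[12571 × 10740] = 11619.4897
r = 10110 / 11619.4897 ≈ 0.870

0.870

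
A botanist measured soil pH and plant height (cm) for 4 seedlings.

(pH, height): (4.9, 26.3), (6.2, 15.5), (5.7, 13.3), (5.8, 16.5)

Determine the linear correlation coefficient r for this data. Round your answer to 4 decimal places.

n = 4, Σx = 22.6, Σy = 71.6, Σx² = 128.58, Σy² = 1381.08, Σxy = 396.48
nΣxy − ΣxΣy = 1585.92 − 1618.16 = -32.24
nΣx² − (Σx)² = 514.32 − 510.76 = 3.56; nΣy² − (Σy)² = 5524.32 − 5126.56 = 397.76
r = -32.24 / √(3.56 × 397.76) = -32.24 / 37.6301 ≈ -0.8568

-0.8568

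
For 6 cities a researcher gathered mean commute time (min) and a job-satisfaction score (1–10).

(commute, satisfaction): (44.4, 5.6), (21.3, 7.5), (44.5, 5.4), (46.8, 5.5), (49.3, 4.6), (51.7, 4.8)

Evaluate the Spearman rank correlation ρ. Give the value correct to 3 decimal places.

Rank commute: 2, 1, 3, 4, 5, 6
Rank satisfaction: 5, 6, 3, 4, 1, 2
d = rank(commute) − rank(satisfaction): -3, -5, 0, 0, 4, 4; Σd² = 66
ρ = 1 − 6Σd² / [n(n²−1)] = 1 − 6×66 / (6×35) = 1 − 396/210 ≈ -0.886

-0.886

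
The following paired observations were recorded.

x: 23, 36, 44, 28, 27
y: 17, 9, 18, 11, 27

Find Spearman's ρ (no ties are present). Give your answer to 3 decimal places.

Rank x: 1, 4, 5, 3, 2
Rank y: 3, 1, 4, 2, 5
d = rank(x) − rank(y): -2, 3, 1, 1, -3; Σd² = 24
ρ = 1 − 6Σd² / [n(n²−1)] = 1 − 6×24 / (5×24) = 1 − 144/120 ≈ -0.200

-0.200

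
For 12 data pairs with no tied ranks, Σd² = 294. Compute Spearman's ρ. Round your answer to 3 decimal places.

-0.028

ρ = 1 − 6Σd² / [n(n²−1)] = 1 − 6×294 / (12×143)
  = 1 − 1764/1716 = 1 − 1.0280 ≈ -0.028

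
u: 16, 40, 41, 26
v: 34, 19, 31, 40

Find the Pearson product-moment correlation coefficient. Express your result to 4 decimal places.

n = 4, Σu = 123, Σv = 124, Σu² = 4213, Σv² = 4078, Σuv = 3615
nΣuv − ΣuΣv = 14460 − 15252 = -792
nΣu² − (Σu)² = 16852 − 15129 = 1723; nΣv² − (Σv)² = 16312 − 15376 = 936
r = -792 / √(1723 × 936) = -792 / 1269.9323 ≈ -0.6237

-0.6237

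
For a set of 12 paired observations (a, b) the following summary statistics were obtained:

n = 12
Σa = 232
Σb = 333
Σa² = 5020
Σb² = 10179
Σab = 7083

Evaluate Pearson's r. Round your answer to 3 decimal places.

r = (nΣab − ΣaΣb) / √[(nΣa² − (Σa)²)(nΣb² − (Σb)²)]
Numerator: 12×7083 − 232×333 = 7740
Denominator: √[(60240 − 53824)(122148 − 110889)] = √[6416 × 11259] = 8499.2790
r = 7740 / 8499.2790 ≈ 0.911

0.911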